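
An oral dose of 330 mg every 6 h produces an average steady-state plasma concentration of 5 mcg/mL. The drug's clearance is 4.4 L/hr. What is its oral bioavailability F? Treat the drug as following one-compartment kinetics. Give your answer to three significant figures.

F·D/τ = CL·Css at steady state → F = CL·Css·τ / D.
F = 4.4 × 5 × 6 / 330 = 0.400

0.400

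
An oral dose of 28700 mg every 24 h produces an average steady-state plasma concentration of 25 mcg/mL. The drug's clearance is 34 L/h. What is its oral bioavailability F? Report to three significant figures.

0.711

F·D/τ = CL·Css at steady state → F = CL·Css·τ / D.
F = 34 × 25 × 24 / 28700 = 0.711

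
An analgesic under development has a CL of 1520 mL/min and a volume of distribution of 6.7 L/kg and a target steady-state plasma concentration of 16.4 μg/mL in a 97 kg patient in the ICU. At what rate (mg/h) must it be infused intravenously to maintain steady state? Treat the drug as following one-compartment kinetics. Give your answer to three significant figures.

Convert clearance: 1520 mL/min × 60 min/h ÷ 1000 mL/L = 91.20 L/h
R₀ = 91.20 × 16.4 = 1496 mg/h

1500 mg/h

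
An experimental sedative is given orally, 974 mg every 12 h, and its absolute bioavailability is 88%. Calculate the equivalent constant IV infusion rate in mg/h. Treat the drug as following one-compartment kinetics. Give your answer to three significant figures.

71.4 mg/h

Equivalent systemic input: infusion rate = F·D/τ.
Rate = 0.88 × 974 / 12 = 71.43 mg/h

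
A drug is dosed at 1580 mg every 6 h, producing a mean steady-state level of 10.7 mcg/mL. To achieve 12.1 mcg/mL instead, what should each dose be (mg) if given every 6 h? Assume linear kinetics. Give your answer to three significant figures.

1790 mg

For first-order elimination, Css ∝ F·D/(CL·τ); F and CL are unchanged, so Css ∝ D/τ.
D₂ = D₁ × (Css,target / Css,current) = 1580 × 12.1/10.7 = 1787 mg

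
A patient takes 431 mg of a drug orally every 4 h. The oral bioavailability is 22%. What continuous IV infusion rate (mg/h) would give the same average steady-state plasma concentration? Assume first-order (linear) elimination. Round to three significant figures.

23.7 mg/h

Equivalent systemic input: infusion rate = F·D/τ.
Rate = 0.22 × 431 / 4 = 23.71 mg/h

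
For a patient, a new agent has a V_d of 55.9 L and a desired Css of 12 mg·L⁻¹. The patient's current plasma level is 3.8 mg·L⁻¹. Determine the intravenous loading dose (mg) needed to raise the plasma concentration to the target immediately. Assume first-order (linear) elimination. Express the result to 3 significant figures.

Concentration deficit ΔC = 12 − 3.8 = 8.200 mg/L
LD = Vd × ΔC = 55.90 × 8.200 = 458.4 mg

458 mg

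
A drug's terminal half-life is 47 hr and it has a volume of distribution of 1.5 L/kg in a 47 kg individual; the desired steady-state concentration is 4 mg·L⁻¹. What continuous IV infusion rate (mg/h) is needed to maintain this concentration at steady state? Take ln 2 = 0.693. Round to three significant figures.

4.16 mg/h

Vd(total) = 47 kg × 1.5 L/kg = 70.50 L
CL = ln 2 · Vd / t½ = 0.693 × 70.50 / 47 = 1.040 L/h
Infusion rate = CL × Css = 1.040 × 4 = 4.160 mg/h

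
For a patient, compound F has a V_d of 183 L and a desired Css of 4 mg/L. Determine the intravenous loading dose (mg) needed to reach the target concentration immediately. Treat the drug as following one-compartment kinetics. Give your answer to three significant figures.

LD = Vd × C = 183.0 × 4.000 = 732.0 mg

732 mg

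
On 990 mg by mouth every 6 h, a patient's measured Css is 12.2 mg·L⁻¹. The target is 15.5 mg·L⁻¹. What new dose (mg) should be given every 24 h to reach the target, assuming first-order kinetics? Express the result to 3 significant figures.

5030 mg

With linear kinetics, Css is proportional to dose rate (D/τ) at fixed clearance.
D₂ = D₁ × (Css,target / Css,current) × (τ₂/τ₁) = 990 × (15.5/12.2) × (24/6) = 5031 mg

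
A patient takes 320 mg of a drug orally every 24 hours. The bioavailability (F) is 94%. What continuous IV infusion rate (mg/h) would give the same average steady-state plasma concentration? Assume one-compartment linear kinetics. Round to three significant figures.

12.5 mg/h

Equivalent systemic input: infusion rate = F·D/τ.
Rate = 0.94 × 320 / 24 = 12.53 mg/h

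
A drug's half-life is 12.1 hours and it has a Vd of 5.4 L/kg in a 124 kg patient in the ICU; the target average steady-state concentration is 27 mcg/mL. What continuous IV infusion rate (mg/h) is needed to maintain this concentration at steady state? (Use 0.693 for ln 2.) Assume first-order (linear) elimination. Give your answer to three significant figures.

Total Vd = 5.4 × 124 = 669.6 L
CL = ln 2 · Vd / t½ = 0.693 × 669.6 / 12.1 = 38.35 L/h
Infusion rate = CL × Css = 38.35 × 27 = 1035 mg/h

1040 mg/h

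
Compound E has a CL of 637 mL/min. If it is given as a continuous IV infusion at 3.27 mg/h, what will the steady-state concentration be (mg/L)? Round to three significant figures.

0.0856 mg/L

CL = 637 mL/min = 637 × 0.06 = 38.22 L/h
Css = rate / CL = 3.27 / 38.22 = 0.08556 mg/L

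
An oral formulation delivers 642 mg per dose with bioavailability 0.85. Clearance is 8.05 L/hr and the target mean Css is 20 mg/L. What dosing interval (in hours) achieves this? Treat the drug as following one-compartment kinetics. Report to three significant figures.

F·D/τ = CL·Css → τ = F·D / (CL·Css).
τ = 0.85 × 642 / (8.05 × 20) = 3.389 h

3.39 h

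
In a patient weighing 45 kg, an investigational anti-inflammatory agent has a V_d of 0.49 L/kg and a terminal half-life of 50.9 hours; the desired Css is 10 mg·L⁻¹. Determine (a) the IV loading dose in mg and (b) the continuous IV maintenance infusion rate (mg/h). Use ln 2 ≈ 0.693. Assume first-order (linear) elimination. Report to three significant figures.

(a) 221 mg; (b) 3.00 mg/h

Vd = 0.49 L/kg × 45 kg = 22.05 L
LD = Vd × C = 22.05 × 10 = 220.5 mg
CL = 0.693 × Vd / t½ = 0.693 × 22.05 / 50.9 = 0.3002 L/h
Infusion rate = CL × Css = 0.3002 × 10 = 3.002 mg/h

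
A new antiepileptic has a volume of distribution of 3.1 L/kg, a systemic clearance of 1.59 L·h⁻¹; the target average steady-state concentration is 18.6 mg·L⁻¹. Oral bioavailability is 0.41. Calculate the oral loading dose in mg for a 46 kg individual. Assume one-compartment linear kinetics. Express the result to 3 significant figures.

6470 mg

Total Vd = 3.1 × 46 = 142.6 L
LD = Vd × C / F = 142.6 × 18.60 / 0.41 = 6469 mg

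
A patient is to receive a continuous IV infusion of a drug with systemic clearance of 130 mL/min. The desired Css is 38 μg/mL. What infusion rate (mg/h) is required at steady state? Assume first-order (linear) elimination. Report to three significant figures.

CL = 130 mL/min = 130 × 0.06 = 7.800 L/h
Infusion rate = CL · Css = 7.800 L/h × 38 mg/L = 296.4 mg/h

296 mg/h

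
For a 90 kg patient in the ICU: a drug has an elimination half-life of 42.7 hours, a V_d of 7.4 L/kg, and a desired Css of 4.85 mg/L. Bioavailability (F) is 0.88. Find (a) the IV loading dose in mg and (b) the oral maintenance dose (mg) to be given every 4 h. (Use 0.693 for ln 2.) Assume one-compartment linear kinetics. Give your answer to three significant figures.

(a) 3230 mg; (b) 238 mg

Total Vd = 7.4 × 90 = 666.0 L
LD = Vd × C = 666.0 × 4.85 = 3230 mg
CL = 0.693 × Vd / t½ = 0.693 × 666.0 / 42.7 = 10.81 L/h
D = CL × Css × τ / F = 10.81 × 4.85 × 4 / 0.88 = 238.3 mg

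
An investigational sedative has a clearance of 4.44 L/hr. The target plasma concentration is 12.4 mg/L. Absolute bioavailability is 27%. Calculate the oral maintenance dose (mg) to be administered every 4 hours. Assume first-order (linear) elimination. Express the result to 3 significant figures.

At steady state, dose per interval replaces the amount cleared in that interval: F·D/τ = CL·Css.
D = CL × Css × τ / F = 4.440 × 12.4 × 4 / 0.27 = 815.6 mg

816 mg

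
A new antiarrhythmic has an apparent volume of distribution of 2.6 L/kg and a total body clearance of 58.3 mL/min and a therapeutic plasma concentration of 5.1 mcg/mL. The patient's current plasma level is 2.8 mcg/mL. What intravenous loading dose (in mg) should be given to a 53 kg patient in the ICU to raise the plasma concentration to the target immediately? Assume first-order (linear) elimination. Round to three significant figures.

Total Vd = 2.6 × 53 = 137.8 L
Concentration deficit ΔC = 5.1 − 2.8 = 2.300 mg/L
LD = Vd × ΔC = 137.8 × 2.300 = 316.9 mg

317 mg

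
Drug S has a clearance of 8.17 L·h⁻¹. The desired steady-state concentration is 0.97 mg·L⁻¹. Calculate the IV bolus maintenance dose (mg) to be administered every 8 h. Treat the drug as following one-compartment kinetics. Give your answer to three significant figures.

63.4 mg

At steady state, dose per interval replaces the amount cleared in that interval: D/τ = CL·Css.
D = CL × Css × τ = 8.170 × 0.97 × 8 = 63.40 mg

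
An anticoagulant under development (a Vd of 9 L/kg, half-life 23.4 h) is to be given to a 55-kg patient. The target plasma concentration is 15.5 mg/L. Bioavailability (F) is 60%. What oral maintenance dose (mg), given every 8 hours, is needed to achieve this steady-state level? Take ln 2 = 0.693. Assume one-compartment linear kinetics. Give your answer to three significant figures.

Vd = 9 L/kg × 55 kg = 495.0 L
CL = ln 2 · Vd / t½ = 0.693 × 495.0 / 23.4 = 14.66 L/h
D = CL × Css × τ / F = 14.66 × 15.5 × 8 / 0.6 = 3030 mg

3030 mg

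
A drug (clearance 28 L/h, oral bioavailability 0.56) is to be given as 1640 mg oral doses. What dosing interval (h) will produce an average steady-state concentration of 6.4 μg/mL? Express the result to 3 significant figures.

F·D/τ = CL·Css → τ = F·D / (CL·Css).
τ = 0.56 × 1640 / (28 × 6.4) = 5.125 h

5.13 h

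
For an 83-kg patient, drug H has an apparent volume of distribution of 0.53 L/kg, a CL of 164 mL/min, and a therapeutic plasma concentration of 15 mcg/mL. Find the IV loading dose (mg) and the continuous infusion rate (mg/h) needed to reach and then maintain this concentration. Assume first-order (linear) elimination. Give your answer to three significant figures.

Vd(total) = 83 kg × 0.53 L/kg = 43.99 L
Loading dose = Vd × C = 43.99 × 15 = 659.9 mg
CL = 164 mL/min = 164 × 0.06 = 9.840 L/h
Maintenance: replace elimination → rate = CL × Css = 9.840 × 15 = 147.6 mg/h

(a) 660 mg; (b) 148 mg/h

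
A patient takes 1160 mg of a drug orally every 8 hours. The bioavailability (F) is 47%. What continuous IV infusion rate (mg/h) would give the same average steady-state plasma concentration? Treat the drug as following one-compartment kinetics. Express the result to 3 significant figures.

Equivalent systemic input: infusion rate = F·D/τ.
Rate = 0.47 × 1160 / 8 = 68.15 mg/h

68.2 mg/h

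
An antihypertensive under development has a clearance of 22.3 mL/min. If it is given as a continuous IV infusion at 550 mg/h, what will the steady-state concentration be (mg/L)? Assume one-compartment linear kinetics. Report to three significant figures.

Convert clearance: 22.3 mL/min × 60 min/h ÷ 1000 mL/L = 1.338 L/h
Css = rate / CL = 550 / 1.338 = 411.1 mg/L

411 mg/L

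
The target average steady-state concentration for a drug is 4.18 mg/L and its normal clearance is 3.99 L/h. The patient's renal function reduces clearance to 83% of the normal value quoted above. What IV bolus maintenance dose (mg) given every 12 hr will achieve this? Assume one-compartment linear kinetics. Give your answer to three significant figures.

Patient clearance = 0.83 × 3.990 = 3.312 L/h
D = CL × Css × τ = 3.312 × 4.18 × 12 = 166.1 mg

166 mg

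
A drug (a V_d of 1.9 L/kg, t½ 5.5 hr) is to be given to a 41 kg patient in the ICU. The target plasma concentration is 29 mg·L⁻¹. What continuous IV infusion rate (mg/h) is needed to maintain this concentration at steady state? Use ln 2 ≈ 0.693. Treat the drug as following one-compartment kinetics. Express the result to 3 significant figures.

Total Vd = 1.9 × 41 = 77.90 L
CL = ln 2 · Vd / t½ = 0.693 × 77.90 / 5.5 = 9.815 L/h
Infusion rate = CL × Css = 9.815 × 29 = 284.6 mg/h

285 mg/h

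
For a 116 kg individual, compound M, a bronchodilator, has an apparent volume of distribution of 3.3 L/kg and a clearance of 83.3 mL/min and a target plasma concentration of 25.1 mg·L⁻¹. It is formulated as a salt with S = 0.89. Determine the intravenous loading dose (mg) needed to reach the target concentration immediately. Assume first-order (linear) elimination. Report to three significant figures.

Vd(total) = 116 kg × 3.3 L/kg = 382.8 L
LD = Vd × C / S = 382.8 × 25.10 / 0.89 = 10800 mg

10800 mg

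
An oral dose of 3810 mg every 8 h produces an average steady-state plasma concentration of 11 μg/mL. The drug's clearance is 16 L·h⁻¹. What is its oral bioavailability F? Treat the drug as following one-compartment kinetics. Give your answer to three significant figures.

0.370

F·D/τ = CL·Css at steady state → F = CL·Css·τ / D.
F = 16 × 11 × 8 / 3810 = 0.370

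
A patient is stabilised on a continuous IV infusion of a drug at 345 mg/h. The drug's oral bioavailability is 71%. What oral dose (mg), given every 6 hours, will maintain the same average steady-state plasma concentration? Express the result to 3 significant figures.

2920 mg

To maintain the same Css, the systemic dosing rate must be unchanged: F·D/τ = infusion rate.
D = rate × τ / F = 345 × 6 / 0.71 = 2915 mg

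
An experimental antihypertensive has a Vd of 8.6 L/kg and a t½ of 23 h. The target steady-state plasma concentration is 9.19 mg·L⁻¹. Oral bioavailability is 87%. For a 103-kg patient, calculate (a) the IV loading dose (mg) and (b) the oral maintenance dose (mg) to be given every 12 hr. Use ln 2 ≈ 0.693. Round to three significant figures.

Vd(total) = 103 kg × 8.6 L/kg = 885.8 L
LD = Vd × C = 885.8 × 9.19 = 8141 mg
CL = 0.693 × Vd / t½ = 0.693 × 885.8 / 23 = 26.69 L/h
D = CL × Css × τ / F = 26.69 × 9.19 × 12 / 0.87 = 3383 mg

(a) 8140 mg; (b) 3380 mg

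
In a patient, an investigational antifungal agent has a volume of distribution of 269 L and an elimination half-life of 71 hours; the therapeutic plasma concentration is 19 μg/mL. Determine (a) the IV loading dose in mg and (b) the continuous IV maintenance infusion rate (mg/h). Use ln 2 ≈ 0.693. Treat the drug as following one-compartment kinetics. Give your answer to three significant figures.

LD = Vd × C = 269.0 × 19 = 5111 mg
CL = 0.693 × Vd / t½ = 0.693 × 269.0 / 71 = 2.626 L/h
Infusion rate = CL × Css = 2.626 × 19 = 49.89 mg/h

(a) 5110 mg; (b) 49.9 mg/h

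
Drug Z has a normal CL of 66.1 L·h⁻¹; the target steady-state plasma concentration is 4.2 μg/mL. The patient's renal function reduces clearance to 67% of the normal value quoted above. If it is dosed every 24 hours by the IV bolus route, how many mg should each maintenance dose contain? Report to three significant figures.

Patient clearance = 0.67 × 66.10 = 44.29 L/h
At steady state, dose per interval replaces the amount cleared in that interval: D/τ = CL·Css.
D = CL × Css × τ = 44.29 × 4.2 × 24 = 4464 mg

4460 mg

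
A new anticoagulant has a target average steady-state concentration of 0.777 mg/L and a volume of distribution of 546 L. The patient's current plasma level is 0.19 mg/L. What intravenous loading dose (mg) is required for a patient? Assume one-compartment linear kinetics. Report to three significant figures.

321 mg

Concentration deficit ΔC = 0.777 − 0.19 = 0.5870 mg/L
LD = Vd × ΔC = 546.0 × 0.5870 = 320.5 mg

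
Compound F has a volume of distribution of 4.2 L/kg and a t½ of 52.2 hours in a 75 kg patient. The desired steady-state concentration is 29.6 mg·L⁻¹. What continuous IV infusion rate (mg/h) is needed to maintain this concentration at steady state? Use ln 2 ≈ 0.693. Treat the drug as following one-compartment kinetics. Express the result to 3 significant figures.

124 mg/h

Vd(total) = 75 kg × 4.2 L/kg = 315.0 L
k = 0.693/52.2 = 0.01328 h⁻¹, so CL = k·Vd = 0.01328 × 315.0 = 4.183 L/h
Infusion rate = CL × Css = 4.183 × 29.6 = 123.8 mg/h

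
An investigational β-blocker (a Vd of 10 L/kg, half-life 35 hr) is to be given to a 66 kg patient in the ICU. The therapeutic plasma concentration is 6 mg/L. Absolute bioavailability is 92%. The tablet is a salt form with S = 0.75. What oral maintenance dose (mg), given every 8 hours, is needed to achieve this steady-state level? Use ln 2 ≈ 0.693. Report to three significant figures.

Vd(total) = 66 kg × 10 L/kg = 660.0 L
CL = 0.693 × Vd / t½ = 0.693 × 660.0 / 35 = 13.07 L/h
D = CL × Css × τ / F / S = 13.07 × 6 × 8 / 0.92 / 0.75 = 909.2 mg

909 mg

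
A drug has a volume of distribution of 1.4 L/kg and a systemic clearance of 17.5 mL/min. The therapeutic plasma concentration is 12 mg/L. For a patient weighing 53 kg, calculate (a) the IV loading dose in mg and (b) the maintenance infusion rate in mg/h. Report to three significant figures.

Vd = 1.4 L/kg × 53 kg = 74.20 L
Loading: fill Vd to C_target → 74.20 L × 12 mg/L = 890.4 mg
Convert clearance: 17.5 mL/min × 60 min/h ÷ 1000 mL/L = 1.050 L/h
Maintenance: replace elimination → rate = CL × Css = 1.050 × 12 = 12.60 mg/h

(a) 890 mg; (b) 12.6 mg/h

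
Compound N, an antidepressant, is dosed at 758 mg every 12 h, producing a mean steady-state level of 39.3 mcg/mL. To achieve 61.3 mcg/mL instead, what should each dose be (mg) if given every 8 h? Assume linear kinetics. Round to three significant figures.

788 mg

With linear kinetics, Css is proportional to dose rate (D/τ) at fixed clearance.
D₂ = D₁ × (Css,target / Css,current) × (τ₂/τ₁) = 758 × (61.3/39.3) × (8/12) = 788.2 mg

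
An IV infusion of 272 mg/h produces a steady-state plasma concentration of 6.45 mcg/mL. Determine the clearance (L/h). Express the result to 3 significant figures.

At steady state, infusion rate = CL × Css, so CL = rate / Css.
CL = 272 / 6.45 = 42.17 L/h

42.2 L/h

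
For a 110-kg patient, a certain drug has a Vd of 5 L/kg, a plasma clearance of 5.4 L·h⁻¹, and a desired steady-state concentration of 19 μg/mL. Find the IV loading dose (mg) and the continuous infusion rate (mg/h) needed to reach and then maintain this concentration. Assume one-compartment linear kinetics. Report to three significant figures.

(a) 10500 mg; (b) 103 mg/h

Total Vd = 5 × 110 = 550.0 L
Loading: fill Vd to C_target → 550.0 L × 19 mg/L = 10450 mg
Maintenance: replace elimination → rate = CL × Css = 5.400 × 19 = 102.6 mg/h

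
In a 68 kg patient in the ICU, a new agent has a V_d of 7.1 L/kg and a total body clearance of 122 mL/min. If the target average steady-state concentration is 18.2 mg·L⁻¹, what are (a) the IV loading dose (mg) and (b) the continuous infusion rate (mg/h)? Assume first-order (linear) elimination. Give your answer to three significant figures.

(a) 8790 mg; (b) 133 mg/h

Total Vd = 7.1 × 68 = 482.8 L
Loading: fill Vd to C_target → 482.8 L × 18.2 mg/L = 8787 mg
Convert clearance: 122 mL/min × 60 min/h ÷ 1000 mL/L = 7.320 L/h
Infusion rate = 7.320 L/h × 18.2 mg/L = 133.2 mg/h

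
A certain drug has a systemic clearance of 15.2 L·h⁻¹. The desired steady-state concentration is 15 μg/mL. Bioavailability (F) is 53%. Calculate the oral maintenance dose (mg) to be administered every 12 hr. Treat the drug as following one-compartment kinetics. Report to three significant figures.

At steady state, dose per interval replaces the amount cleared in that interval: F·D/τ = CL·Css.
D = CL × Css × τ / F = 15.20 × 15 × 12 / 0.53 = 5162 mg

5160 mg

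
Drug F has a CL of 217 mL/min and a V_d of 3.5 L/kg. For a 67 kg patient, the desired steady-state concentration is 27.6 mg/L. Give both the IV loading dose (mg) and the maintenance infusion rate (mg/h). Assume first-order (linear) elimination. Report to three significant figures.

(a) 6470 mg; (b) 359 mg/h

Vd(total) = 67 kg × 3.5 L/kg = 234.5 L
Loading dose = Vd × C = 234.5 × 27.6 = 6472 mg
CL = 217 mL/min = 217 × 0.06 = 13.02 L/h
Maintenance infusion rate = CL × Css = 13.02 × 27.6 = 359.4 mg/h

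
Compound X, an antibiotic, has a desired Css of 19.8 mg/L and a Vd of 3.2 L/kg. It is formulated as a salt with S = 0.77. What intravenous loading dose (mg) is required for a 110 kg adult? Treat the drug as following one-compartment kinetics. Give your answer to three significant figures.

9050 mg

Total Vd = 3.2 × 110 = 352.0 L
The loading dose fills Vd to the target concentration.
LD = Vd × C / S = 352.0 × 19.80 / 0.77 = 9051 mg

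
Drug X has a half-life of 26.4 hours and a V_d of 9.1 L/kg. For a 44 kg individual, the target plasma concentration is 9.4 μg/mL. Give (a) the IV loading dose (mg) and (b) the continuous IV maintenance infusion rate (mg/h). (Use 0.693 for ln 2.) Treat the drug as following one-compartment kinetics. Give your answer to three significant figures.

Total Vd = 9.1 × 44 = 400.4 L
LD = Vd × C = 400.4 × 9.4 = 3764 mg
CL = 0.693 × Vd / t½ = 0.693 × 400.4 / 26.4 = 10.51 L/h
Infusion rate = CL × Css = 10.51 × 9.4 = 98.79 mg/h

(a) 3760 mg; (b) 98.8 mg/h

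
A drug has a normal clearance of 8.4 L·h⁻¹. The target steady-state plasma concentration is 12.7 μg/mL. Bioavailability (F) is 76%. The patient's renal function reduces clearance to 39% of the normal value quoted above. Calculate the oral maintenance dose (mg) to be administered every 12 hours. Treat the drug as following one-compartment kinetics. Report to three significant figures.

657 mg

Patient clearance = 0.39 × 8.400 = 3.276 L/h
D = CL × Css × τ / F = 3.276 × 12.7 × 12 / 0.76 = 656.9 mg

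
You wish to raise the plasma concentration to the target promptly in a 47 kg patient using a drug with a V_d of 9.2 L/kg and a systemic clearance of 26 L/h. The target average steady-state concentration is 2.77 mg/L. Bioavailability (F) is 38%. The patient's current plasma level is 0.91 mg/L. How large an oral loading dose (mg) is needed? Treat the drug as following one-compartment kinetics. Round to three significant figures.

Vd = 9.2 L/kg × 47 kg = 432.4 L
Concentration deficit ΔC = 2.77 − 0.91 = 1.860 mg/L
LD = Vd × ΔC / F = 432.4 × 1.860 / 0.38 = 2116 mg

2120 mg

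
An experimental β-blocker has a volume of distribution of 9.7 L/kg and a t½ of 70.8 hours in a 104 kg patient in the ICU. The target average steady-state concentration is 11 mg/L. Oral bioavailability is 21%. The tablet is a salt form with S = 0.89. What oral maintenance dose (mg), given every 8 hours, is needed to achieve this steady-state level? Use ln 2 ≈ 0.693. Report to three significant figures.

Total Vd = 9.7 × 104 = 1009 L
CL = 0.693 × Vd / t½ = 0.693 × 1009 / 70.8 = 9.876 L/h
D = CL × Css × τ / F / S = 9.876 × 11 × 8 / 0.21 / 0.89 = 4650 mg

4650 mg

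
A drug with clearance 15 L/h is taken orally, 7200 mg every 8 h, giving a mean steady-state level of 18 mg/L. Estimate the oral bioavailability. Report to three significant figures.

0.300

F·D/τ = CL·Css at steady state → F = CL·Css·τ / D.
F = 15 × 18 × 8 / 7200 = 0.300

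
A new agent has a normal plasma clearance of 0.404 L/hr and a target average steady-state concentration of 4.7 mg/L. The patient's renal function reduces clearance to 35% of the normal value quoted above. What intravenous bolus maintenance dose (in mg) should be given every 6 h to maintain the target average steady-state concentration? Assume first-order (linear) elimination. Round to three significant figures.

3.99 mg

Patient clearance = 0.35 × 0.4040 = 0.1414 L/h
D = CL × Css × τ = 0.1414 × 4.7 × 6 = 3.987 mg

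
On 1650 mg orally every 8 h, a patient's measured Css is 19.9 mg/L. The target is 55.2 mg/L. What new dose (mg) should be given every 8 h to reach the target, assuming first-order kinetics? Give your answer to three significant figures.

4580 mg

For first-order elimination, Css ∝ F·D/(CL·τ); F and CL are unchanged, so Css ∝ D/τ.
D₂ = D₁ × (Css,target / Css,current) = 1650 × 55.2/19.9 = 4577 mg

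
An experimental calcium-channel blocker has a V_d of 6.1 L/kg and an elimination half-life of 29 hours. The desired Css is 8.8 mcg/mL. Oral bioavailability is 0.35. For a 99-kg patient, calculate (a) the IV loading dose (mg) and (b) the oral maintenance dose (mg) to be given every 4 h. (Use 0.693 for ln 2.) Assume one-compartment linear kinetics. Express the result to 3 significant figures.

(a) 5310 mg; (b) 1450 mg

Vd = 6.1 L/kg × 99 kg = 603.9 L
LD = Vd × C = 603.9 × 8.8 = 5314 mg
CL = 0.693 × Vd / t½ = 0.693 × 603.9 / 29 = 14.43 L/h
D = CL × Css × τ / F = 14.43 × 8.8 × 4 / 0.35 = 1451 mg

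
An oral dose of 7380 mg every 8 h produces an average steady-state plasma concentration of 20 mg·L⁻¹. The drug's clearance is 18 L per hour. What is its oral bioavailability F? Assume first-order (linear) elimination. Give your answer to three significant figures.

0.390

F·D/τ = CL·Css at steady state → F = CL·Css·τ / D.
F = 18 × 20 × 8 / 7380 = 0.390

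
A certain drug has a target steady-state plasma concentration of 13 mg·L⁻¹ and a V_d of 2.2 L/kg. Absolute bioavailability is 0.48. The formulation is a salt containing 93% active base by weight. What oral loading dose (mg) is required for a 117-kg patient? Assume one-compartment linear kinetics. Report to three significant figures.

Vd(total) = 117 kg × 2.2 L/kg = 257.4 L
LD = Vd × C / F / S = 257.4 × 13.00 / 0.48 / 0.93 = 7496 mg

7500 mg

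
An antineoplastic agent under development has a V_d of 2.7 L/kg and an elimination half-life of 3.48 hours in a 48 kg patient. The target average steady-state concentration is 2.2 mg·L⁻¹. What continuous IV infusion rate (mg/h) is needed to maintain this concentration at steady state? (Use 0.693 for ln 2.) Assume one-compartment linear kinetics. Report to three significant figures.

56.8 mg/h

Total Vd = 2.7 × 48 = 129.6 L
CL = 0.693 × Vd / t½ = 0.693 × 129.6 / 3.48 = 25.81 L/h
Infusion rate = CL × Css = 25.81 × 2.2 = 56.78 mg/h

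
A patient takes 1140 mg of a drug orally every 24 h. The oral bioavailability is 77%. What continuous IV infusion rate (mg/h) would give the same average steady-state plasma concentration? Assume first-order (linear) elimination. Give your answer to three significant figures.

Equivalent systemic input: infusion rate = F·D/τ.
Rate = 0.77 × 1140 / 24 = 36.58 mg/h

36.6 mg/h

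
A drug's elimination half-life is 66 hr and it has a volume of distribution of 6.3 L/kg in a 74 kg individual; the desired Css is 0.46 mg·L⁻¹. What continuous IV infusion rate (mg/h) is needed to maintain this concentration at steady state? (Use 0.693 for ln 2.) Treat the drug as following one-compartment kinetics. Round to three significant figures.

2.25 mg/h

Vd = 6.3 L/kg × 74 kg = 466.2 L
CL = ln 2 · Vd / t½ = 0.693 × 466.2 / 66 = 4.895 L/h
Infusion rate = CL × Css = 4.895 × 0.46 = 2.252 mg/h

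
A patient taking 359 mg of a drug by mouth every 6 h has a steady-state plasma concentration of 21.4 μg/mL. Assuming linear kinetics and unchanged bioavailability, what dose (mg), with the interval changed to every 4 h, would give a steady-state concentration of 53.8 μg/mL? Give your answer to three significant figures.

602 mg

With linear kinetics, Css is proportional to dose rate (D/τ) at fixed clearance.
D₂ = D₁ × (Css,target / Css,current) × (τ₂/τ₁) = 359 × (53.8/21.4) × (4/6) = 601.7 mg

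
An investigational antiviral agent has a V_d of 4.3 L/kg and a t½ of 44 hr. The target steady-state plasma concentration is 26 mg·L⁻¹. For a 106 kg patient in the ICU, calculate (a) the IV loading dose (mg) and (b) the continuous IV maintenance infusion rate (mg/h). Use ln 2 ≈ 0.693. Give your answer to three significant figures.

Vd(total) = 106 kg × 4.3 L/kg = 455.8 L
LD = Vd × C = 455.8 × 26 = 11850 mg
CL = 0.693 × Vd / t½ = 0.693 × 455.8 / 44 = 7.179 L/h
Infusion rate = CL × Css = 7.179 × 26 = 186.7 mg/h

(a) 11900 mg; (b) 187 mg/h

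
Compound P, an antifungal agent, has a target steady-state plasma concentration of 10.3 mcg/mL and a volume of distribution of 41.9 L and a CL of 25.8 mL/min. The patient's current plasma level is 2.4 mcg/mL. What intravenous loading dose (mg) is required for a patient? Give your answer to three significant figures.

331 mg

Concentration deficit ΔC = 10.3 − 2.4 = 7.900 mg/L
LD = Vd × ΔC = 41.90 × 7.900 = 331.0 mg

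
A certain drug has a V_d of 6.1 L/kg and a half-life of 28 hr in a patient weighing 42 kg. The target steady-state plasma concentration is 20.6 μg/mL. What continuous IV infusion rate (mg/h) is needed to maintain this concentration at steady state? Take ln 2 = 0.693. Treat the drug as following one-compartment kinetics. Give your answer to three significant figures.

Vd = 6.1 L/kg × 42 kg = 256.2 L
k = 0.693/28 = 0.02475 h⁻¹, so CL = k·Vd = 0.02475 × 256.2 = 6.341 L/h
Infusion rate = CL × Css = 6.341 × 20.6 = 130.6 mg/h

131 mg/h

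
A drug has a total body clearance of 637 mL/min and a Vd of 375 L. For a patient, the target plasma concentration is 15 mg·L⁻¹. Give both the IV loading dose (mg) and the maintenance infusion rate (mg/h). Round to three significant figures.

Loading dose = Vd × C = 375.0 × 15 = 5625 mg
CL = 637 mL/min = 637 × 0.06 = 38.22 L/h
Maintenance infusion rate = CL × Css = 38.22 × 15 = 573.3 mg/h

(a) 5630 mg; (b) 573 mg/h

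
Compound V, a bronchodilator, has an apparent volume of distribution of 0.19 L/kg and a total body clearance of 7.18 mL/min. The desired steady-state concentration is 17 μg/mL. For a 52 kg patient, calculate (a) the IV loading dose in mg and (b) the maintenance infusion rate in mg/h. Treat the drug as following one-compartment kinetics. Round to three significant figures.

(a) 168 mg; (b) 7.32 mg/h

Vd = 0.19 L/kg × 52 kg = 9.880 L
Loading dose = Vd × C = 9.880 × 17 = 168.0 mg
CL = 7.18 mL/min × 60/1000 = 0.4308 L/h
Maintenance: replace elimination → rate = CL × Css = 0.4308 × 17 = 7.324 mg/h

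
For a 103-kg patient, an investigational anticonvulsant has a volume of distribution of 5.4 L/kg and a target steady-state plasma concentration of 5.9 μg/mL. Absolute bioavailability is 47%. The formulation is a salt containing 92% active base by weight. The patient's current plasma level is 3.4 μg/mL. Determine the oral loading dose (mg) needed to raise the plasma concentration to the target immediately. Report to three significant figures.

Vd(total) = 103 kg × 5.4 L/kg = 556.2 L
The loading dose fills Vd to the target concentration.
Concentration deficit ΔC = 5.9 − 3.4 = 2.500 mg/L
LD = Vd × ΔC / F / S = 556.2 × 2.500 / 0.47 / 0.92 = 3216 mg

3220 mg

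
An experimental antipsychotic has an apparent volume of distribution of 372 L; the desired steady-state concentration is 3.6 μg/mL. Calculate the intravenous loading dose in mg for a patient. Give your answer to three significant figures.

1340 mg

LD = Vd × C = 372.0 × 3.600 = 1339 mg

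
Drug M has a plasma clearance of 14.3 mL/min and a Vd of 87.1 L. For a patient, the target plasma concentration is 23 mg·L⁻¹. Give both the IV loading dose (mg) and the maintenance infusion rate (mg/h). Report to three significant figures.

(a) 2000 mg; (b) 19.7 mg/h

Loading: fill Vd to C_target → 87.10 L × 23 mg/L = 2003 mg
CL = 14.3 mL/min × 60/1000 = 0.8580 L/h
Maintenance infusion rate = CL × Css = 0.8580 × 23 = 19.73 mg/h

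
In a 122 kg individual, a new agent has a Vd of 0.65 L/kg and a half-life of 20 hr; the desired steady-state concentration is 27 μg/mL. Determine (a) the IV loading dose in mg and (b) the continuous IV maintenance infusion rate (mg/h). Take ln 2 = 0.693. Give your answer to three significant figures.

Vd(total) = 122 kg × 0.65 L/kg = 79.30 L
LD = Vd × C = 79.30 × 27 = 2141 mg
CL = 0.693 × Vd / t½ = 0.693 × 79.30 / 20 = 2.748 L/h
Infusion rate = CL × Css = 2.748 × 27 = 74.20 mg/h

(a) 2140 mg; (b) 74.2 mg/h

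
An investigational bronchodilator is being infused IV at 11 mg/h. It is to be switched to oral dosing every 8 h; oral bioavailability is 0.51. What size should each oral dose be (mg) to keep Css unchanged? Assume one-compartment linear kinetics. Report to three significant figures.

173 mg

To maintain the same Css, the systemic dosing rate must be unchanged: F·D/τ = infusion rate.
D = rate × τ / F = 11 × 8 / 0.51 = 172.5 mg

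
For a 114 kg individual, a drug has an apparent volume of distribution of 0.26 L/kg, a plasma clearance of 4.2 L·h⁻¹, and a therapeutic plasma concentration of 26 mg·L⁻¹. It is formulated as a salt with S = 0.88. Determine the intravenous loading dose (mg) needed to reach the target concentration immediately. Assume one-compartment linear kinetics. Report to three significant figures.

Vd(total) = 114 kg × 0.26 L/kg = 29.64 L
LD = Vd × C / S = 29.64 × 26.00 / 0.88 = 875.7 mg

876 mg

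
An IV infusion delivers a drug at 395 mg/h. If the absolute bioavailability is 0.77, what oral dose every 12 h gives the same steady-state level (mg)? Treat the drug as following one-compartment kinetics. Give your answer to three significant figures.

To maintain the same Css, the systemic dosing rate must be unchanged: F·D/τ = infusion rate.
D = rate × τ / F = 395 × 12 / 0.77 = 6156 mg

6160 mg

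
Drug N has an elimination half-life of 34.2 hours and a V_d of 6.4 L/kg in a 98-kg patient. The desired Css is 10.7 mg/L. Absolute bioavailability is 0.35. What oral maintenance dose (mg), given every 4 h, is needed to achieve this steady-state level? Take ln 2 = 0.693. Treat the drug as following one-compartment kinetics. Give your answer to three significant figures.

Total Vd = 6.4 × 98 = 627.2 L
CL = 0.693 × Vd / t½ = 0.693 × 627.2 / 34.2 = 12.71 L/h
D = CL × Css × τ / F = 12.71 × 10.7 × 4 / 0.35 = 1554 mg

1550 mg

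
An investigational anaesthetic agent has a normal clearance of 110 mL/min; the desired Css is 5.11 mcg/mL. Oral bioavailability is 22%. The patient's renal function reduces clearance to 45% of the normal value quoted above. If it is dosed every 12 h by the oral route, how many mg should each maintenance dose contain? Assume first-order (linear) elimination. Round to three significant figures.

828 mg

CL = 110 mL/min × 60/1000 = 6.600 L/h
Patient clearance = 0.45 × 6.600 = 2.970 L/h
At steady state, dose per interval replaces the amount cleared in that interval: F·D/τ = CL·Css.
D = CL × Css × τ / F = 2.970 × 5.11 × 12 / 0.22 = 827.8 mg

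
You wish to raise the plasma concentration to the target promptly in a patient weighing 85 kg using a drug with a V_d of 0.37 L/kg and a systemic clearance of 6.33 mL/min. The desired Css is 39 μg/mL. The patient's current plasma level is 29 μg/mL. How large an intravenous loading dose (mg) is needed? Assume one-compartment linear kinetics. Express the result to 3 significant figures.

Vd = 0.37 L/kg × 85 kg = 31.45 L
Concentration deficit ΔC = 39 − 29 = 10.00 mg/L
LD = Vd × ΔC = 31.45 × 10.00 = 314.5 mg

315 mg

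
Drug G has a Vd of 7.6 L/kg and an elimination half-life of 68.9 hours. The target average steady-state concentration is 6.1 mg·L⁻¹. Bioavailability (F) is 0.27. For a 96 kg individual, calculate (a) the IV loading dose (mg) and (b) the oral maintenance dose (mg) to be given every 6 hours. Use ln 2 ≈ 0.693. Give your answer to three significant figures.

Vd(total) = 96 kg × 7.6 L/kg = 729.6 L
LD = Vd × C = 729.6 × 6.1 = 4451 mg
CL = 0.693 × Vd / t½ = 0.693 × 729.6 / 68.9 = 7.338 L/h
D = CL × Css × τ / F = 7.338 × 6.1 × 6 / 0.27 = 994.7 mg

(a) 4450 mg; (b) 995 mg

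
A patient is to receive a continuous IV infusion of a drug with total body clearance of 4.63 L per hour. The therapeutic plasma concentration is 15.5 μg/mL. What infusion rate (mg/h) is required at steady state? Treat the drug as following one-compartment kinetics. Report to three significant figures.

R₀ = 4.630 × 15.5 = 71.77 mg/h

71.8 mg/h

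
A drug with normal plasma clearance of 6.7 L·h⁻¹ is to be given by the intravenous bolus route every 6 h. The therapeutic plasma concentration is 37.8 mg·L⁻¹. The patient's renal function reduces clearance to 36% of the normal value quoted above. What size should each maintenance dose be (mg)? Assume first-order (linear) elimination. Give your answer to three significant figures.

Patient clearance = 0.36 × 6.700 = 2.412 L/h
D = CL × Css × τ = 2.412 × 37.8 × 6 = 547.0 mg

547 mg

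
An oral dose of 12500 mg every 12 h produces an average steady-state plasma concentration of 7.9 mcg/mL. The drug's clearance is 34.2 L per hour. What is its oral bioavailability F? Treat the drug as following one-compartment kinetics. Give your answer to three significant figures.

0.259

F·D/τ = CL·Css at steady state → F = CL·Css·τ / D.
F = 34.2 × 7.9 × 12 / 12500 = 0.259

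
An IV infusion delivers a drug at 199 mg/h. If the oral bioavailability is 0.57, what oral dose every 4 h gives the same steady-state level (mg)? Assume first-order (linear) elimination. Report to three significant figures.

To maintain the same Css, the systemic dosing rate must be unchanged: F·D/τ = infusion rate.
D = rate × τ / F = 199 × 4 / 0.57 = 1396 mg

1400 mg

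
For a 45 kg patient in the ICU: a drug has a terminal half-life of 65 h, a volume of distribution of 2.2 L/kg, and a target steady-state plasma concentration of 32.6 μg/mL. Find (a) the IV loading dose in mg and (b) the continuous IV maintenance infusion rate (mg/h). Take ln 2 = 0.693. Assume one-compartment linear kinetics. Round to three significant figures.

(a) 3230 mg; (b) 34.4 mg/h

Vd(total) = 45 kg × 2.2 L/kg = 99.00 L
LD = Vd × C = 99.00 × 32.6 = 3227 mg
CL = 0.693 × Vd / t½ = 0.693 × 99.00 / 65 = 1.055 L/h
Infusion rate = CL × Css = 1.055 × 32.6 = 34.39 mg/h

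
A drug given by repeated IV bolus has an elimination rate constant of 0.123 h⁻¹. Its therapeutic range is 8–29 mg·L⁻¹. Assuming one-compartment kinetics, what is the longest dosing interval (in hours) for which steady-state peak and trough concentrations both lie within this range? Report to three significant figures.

10.5 h

Between IV bolus doses, concentration decays as C = C₀·e^(−kτ), so C_peak/C_trough = e^(kτ).
τ_max = ln(C_peak/C_trough) / k = ln(29/8) / 0.1230 = 1.288 / 0.1230 = 10.47 h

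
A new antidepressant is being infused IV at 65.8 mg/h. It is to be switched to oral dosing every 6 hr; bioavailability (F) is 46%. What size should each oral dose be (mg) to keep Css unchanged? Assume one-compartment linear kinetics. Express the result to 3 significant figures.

858 mg

To maintain the same Css, the systemic dosing rate must be unchanged: F·D/τ = infusion rate.
D = rate × τ / F = 65.8 × 6 / 0.46 = 858.3 mg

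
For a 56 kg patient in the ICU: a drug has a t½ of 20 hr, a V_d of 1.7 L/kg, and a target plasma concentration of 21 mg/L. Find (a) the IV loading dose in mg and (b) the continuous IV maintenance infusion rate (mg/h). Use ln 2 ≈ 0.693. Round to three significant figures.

(a) 2000 mg; (b) 69.3 mg/h

Total Vd = 1.7 × 56 = 95.20 L
LD = Vd × C = 95.20 × 21 = 1999 mg
CL = 0.693 × Vd / t½ = 0.693 × 95.20 / 20 = 3.299 L/h
Infusion rate = CL × Css = 3.299 × 21 = 69.28 mg/h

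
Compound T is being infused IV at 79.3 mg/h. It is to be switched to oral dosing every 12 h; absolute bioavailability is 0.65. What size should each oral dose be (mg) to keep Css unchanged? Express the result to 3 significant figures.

1460 mg

To maintain the same Css, the systemic dosing rate must be unchanged: F·D/τ = infusion rate.
D = rate × τ / F = 79.3 × 12 / 0.65 = 1464 mg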